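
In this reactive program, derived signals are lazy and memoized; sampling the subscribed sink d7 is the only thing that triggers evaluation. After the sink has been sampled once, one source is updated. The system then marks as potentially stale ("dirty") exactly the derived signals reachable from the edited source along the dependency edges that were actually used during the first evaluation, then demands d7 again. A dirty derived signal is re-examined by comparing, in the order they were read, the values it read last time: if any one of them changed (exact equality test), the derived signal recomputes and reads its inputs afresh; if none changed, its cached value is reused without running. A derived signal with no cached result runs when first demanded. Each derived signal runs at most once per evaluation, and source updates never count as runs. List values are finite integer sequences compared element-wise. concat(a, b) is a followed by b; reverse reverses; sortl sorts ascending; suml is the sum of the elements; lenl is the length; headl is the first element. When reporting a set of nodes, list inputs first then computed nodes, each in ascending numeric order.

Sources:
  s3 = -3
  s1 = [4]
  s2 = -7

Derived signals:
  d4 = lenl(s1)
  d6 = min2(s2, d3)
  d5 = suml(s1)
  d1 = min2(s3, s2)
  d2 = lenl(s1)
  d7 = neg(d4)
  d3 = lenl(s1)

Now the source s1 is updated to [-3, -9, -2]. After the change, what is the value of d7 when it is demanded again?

First demand of the output computes:
  d4 = lenl([4]) = 1
  d7 = neg(1) = -1

After the edit, cleaning proceeds:
  d4: a read changed (s1 [4]->[-3, -9, -2]) — executes, giving 3.
  d7: a read changed (d4 1->3) — executes, giving -3.

Demanding d7 again yields -3.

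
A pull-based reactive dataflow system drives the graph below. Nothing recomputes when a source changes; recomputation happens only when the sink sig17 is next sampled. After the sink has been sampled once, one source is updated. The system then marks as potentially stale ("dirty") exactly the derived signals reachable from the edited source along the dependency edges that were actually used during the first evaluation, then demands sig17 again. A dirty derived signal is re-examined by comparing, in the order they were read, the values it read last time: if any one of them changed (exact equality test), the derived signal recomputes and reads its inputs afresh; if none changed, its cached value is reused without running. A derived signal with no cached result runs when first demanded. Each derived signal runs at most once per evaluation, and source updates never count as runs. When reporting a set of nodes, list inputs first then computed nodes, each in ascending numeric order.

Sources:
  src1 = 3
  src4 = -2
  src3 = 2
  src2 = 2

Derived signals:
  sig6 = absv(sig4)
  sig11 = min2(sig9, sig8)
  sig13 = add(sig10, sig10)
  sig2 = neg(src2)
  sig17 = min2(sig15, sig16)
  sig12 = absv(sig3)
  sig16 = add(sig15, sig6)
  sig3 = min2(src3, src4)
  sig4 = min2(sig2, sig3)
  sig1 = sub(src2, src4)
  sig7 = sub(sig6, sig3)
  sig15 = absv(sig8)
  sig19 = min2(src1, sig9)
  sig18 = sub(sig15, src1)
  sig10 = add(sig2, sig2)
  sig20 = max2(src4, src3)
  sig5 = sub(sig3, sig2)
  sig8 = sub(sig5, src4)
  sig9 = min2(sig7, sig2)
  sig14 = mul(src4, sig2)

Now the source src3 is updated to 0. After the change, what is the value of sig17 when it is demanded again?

First evaluation (everything demanded from the output):
  sig2 = neg(2) = -2
  sig3 = min2(2, -2) = -2
  sig4 = min2(-2, -2) = -2
  sig5 = sub(-2, -2) = 0
  sig6 = absv(-2) = 2
  sig8 = sub(0, -2) = 2
  sig15 = absv(2) = 2
  sig16 = add(2, 2) = 4
  sig17 = min2(2, 4) = 2

Propagation after the edit:
  sig3: runs — src3 2->0; result -2 (same value as before).
  sig4: checked — values it read are unchanged (sig2 unchanged, sig3 unchanged); reused cached -2 without running.
  sig5: checked — values it read are unchanged (sig3 unchanged, sig2 unchanged); reused cached 0 without running.
  sig6: checked — values it read are unchanged (sig4 unchanged); reused cached 2 without running.
  sig8: checked — values it read are unchanged (sig5 unchanged, src4 unchanged); reused cached 2 without running.
  sig15: checked — values it read are unchanged (sig8 unchanged); reused cached 2 without running.
  sig16: checked — values it read are unchanged (sig15 unchanged, sig6 unchanged); reused cached 4 without running.
  sig17: checked — values it read are unchanged (sig15 unchanged, sig16 unchanged); reused cached 2 without running.

Key observation: the change is absorbed at sig3 — it re-runs but produces the same value, and the output's value is unchanged.

New value of sig17: 2.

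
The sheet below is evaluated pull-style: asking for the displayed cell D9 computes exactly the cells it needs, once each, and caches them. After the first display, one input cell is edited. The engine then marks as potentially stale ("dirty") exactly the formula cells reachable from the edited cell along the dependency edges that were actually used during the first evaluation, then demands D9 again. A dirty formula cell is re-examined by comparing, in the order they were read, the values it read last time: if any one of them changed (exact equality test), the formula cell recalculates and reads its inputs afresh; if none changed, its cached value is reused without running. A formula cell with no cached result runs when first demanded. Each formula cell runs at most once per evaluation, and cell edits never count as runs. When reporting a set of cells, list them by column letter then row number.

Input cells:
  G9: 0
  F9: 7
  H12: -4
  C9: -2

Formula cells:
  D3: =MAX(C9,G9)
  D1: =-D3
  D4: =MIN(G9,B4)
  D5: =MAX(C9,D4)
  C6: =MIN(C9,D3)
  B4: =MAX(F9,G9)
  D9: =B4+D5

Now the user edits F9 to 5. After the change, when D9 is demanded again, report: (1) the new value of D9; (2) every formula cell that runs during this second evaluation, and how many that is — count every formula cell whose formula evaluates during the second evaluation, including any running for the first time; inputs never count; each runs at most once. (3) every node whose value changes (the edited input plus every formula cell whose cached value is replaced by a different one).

Demanding D9 again yields 5.
3 formula cells run: B4, D4, D9.
The nodes whose values change: B4, D9, F9.
Note where the cutoff bites: D5 is checked, finds nothing changed, and keeps its cache.

First demand of the output computes:
  B4 = MAX(7, 0) = 7
  D4 = MIN(0, 7) = 0
  D5 = MAX(-2, 0) = 0
  D9 = 7 + 0 = 7

After the edit, cleaning proceeds:
  B4: a read changed (F9 7->5) — executes, giving 5.
  D4: a read changed (B4 7->5) — executes, giving 0 — identical to its old value.
  D5: dirty, but its reads are unchanged (C9 unchanged, D4 unchanged); cached 0 stands.
  D9: a read changed (B4 7->5) — executes, giving 5.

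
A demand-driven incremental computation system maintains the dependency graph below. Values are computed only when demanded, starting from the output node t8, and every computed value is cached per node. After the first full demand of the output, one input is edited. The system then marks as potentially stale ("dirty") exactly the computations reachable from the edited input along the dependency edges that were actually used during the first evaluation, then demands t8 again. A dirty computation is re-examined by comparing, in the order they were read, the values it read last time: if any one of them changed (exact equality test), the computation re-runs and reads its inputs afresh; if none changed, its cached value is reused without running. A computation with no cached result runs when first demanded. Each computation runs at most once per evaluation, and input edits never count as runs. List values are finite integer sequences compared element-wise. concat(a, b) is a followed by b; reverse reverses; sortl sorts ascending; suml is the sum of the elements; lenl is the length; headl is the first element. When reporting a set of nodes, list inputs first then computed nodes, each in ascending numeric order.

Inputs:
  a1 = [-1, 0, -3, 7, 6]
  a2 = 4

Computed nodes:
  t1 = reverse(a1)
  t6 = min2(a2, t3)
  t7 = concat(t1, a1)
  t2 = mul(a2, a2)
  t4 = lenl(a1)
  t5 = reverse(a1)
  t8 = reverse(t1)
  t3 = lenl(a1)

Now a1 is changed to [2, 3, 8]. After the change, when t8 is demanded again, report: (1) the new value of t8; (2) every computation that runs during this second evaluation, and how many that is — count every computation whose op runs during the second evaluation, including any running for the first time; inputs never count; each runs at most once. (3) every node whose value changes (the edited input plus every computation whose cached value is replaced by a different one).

First evaluation (everything demanded from the output):
  t1 = reverse([-1, 0, -3, 7, 6]) = [6, 7, -3, 0, -1]
  t8 = reverse([6, 7, -3, 0, -1]) = [-1, 0, -3, 7, 6]

Propagation after the edit:
  t1: runs — a1 [-1, 0, -3, 7, 6]->[2, 3, 8]; result [8, 3, 2].
  t8: runs — t1 [6, 7, -3, 0, -1]->[8, 3, 2]; result [2, 3, 8].

New value of t8: [2, 3, 8].
Computations that run: t1, t8 — 2 in total.
Values that change: a1, t1, t8.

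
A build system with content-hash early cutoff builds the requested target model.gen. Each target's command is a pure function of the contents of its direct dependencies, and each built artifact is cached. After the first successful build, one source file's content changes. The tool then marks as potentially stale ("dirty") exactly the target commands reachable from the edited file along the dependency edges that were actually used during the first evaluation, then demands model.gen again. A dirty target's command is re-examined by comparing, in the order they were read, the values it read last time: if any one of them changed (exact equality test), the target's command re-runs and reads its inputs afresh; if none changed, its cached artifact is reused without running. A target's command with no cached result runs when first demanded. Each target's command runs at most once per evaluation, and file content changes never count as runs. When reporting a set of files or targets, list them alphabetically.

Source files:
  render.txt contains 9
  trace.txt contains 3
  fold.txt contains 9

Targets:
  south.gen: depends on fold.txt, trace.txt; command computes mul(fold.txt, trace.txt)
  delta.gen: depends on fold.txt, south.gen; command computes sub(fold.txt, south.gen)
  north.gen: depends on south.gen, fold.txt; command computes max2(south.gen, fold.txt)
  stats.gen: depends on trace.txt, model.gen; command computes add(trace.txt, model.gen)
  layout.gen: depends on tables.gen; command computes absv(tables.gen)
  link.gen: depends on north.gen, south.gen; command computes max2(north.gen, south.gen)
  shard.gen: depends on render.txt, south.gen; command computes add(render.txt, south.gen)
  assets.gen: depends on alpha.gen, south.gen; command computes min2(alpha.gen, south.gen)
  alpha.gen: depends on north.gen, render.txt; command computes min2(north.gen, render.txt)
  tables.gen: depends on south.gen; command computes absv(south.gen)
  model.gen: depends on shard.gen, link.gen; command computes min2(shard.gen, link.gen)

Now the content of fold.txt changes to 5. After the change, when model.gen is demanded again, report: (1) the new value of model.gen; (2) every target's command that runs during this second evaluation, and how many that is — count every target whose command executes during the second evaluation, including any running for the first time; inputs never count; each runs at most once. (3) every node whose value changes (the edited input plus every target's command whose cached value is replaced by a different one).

New value of model.gen: 15.
Target commands that run: link.gen, model.gen, north.gen, shard.gen, south.gen — 5 in total.
Values that change: fold.txt, link.gen, model.gen, north.gen, shard.gen, south.gen.

First evaluation (everything demanded from the output):
  south.gen = mul(9, 3) = 27
  north.gen = max2(27, 9) = 27
  link.gen = max2(27, 27) = 27
  shard.gen = add(9, 27) = 36
  model.gen = min2(36, 27) = 27

Propagation after the edit:
  south.gen: runs — fold.txt 9->5; result 15.
  north.gen: runs — south.gen 27->15; fold.txt 9->5; result 15.
  link.gen: runs — north.gen 27->15; south.gen 27->15; result 15.
  shard.gen: runs — south.gen 27->15; result 24.
  model.gen: runs — shard.gen 36->24; link.gen 27->15; result 15.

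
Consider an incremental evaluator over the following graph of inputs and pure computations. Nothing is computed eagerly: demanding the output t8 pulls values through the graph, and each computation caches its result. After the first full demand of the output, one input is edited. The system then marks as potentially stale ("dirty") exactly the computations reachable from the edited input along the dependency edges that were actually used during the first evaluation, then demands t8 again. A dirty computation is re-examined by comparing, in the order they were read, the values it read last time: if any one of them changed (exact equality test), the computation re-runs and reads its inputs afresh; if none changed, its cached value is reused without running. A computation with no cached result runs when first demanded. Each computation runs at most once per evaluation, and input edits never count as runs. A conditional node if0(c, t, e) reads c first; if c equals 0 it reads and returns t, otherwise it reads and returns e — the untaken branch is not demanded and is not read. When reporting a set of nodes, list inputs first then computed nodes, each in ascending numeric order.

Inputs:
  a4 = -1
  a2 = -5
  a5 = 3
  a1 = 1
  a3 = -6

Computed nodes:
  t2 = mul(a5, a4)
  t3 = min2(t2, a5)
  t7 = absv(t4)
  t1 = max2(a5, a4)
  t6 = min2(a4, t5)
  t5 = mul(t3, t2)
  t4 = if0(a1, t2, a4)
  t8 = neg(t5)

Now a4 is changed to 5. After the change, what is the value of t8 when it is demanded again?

Initial pass — values computed on the first demand:
  t2 = mul(3, -1) = -3
  t3 = min2(-3, 3) = -3
  t5 = mul(-3, -3) = 9
  t8 = neg(9) = -9

Second demand — change propagation:
  t2: re-runs because a4 -1->5; new result 15.
  t3: re-runs because t2 -3->15; new result 3.
  t5: re-runs because t3 -3->3; t2 -3->15; new result 45.
  t8: re-runs because t5 9->45; new result -45.

t8 now evaluates to -45.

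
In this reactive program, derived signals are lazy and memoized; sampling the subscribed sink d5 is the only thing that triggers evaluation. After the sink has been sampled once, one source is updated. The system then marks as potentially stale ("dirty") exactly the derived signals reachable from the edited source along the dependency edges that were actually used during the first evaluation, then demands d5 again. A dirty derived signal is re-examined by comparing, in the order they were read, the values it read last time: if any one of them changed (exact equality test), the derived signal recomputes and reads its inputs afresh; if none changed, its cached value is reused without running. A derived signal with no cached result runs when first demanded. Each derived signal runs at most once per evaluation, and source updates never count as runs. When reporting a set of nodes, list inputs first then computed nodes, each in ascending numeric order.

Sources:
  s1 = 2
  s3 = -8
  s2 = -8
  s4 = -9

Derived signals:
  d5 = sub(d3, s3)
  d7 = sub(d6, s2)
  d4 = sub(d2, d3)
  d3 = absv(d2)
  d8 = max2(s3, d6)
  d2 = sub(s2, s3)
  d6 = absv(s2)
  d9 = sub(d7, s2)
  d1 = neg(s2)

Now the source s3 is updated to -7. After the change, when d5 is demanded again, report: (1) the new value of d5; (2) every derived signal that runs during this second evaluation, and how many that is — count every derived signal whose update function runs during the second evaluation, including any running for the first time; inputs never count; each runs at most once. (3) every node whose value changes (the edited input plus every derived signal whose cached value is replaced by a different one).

Demanding d5 again yields 8.
3 derived signals run: d2, d3, d5.
The nodes whose values change: s3, d2, d3.

First demand of the output computes:
  d2 = sub(-8, -8) = 0
  d3 = absv(0) = 0
  d5 = sub(0, -8) = 8

After the edit, cleaning proceeds:
  d2: a read changed (s3 -8->-7) — executes, giving -1.
  d3: a read changed (d2 0->-1) — executes, giving 1.
  d5: a read changed (d3 0->1; s3 -8->-7) — executes, giving 8 — identical to its old value.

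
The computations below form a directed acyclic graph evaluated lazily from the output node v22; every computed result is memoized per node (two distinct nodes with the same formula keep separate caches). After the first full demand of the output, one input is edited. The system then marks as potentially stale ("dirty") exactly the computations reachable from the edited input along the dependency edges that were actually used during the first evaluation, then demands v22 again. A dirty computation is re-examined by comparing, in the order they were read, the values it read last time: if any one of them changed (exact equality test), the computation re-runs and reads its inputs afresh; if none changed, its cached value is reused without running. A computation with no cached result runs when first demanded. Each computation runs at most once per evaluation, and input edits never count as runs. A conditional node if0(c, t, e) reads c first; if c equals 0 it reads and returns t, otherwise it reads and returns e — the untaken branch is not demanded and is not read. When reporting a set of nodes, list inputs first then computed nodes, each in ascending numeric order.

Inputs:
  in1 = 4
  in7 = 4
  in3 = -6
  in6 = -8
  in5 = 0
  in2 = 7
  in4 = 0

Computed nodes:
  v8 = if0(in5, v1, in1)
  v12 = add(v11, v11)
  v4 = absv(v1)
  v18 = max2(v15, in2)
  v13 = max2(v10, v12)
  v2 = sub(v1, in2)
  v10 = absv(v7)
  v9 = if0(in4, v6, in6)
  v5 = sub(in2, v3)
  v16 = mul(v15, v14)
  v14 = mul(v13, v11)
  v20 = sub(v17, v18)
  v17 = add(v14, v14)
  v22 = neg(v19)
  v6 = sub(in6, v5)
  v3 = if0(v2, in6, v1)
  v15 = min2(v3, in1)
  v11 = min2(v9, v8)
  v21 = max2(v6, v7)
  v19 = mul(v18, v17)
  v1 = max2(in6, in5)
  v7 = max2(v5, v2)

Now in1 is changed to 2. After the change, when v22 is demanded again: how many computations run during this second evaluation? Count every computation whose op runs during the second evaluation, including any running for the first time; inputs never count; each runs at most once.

1 computations run: v15.
Note the absorption at v15: it re-runs yet its value is the same, leaving the output's value untouched.

First demand of the output computes:
  v1 = max2(-8, 0) = 0
  v2 = sub(0, 7) = -7
  v3 = if0(v2=-7 -> else branch v1) = 0
  v5 = sub(7, 0) = 7
  v6 = sub(-8, 7) = -15
  v7 = max2(7, -7) = 7
  v8 = if0(in5=0 -> then branch v1) = 0
  v9 = if0(in4=0 -> then branch v6) = -15
  v10 = absv(7) = 7
  v11 = min2(-15, 0) = -15
  v12 = add(-15, -15) = -30
  v13 = max2(7, -30) = 7
  v14 = mul(7, -15) = -105
  v15 = min2(0, 4) = 0
  v17 = add(-105, -105) = -210
  v18 = max2(0, 7) = 7
  v19 = mul(7, -210) = -1470
  v22 = neg(-1470) = 1470

After the edit, cleaning proceeds:
  v15: a read changed (in1 4->2) — executes, giving 0 — identical to its old value.
  v18: dirty, but its reads are unchanged (v15 unchanged, in2 unchanged); cached 7 stands.
  v19: dirty, but its reads are unchanged (v18 unchanged, v17 unchanged); cached -1470 stands.
  v22: dirty, but its reads are unchanged (v19 unchanged); cached 1470 stands.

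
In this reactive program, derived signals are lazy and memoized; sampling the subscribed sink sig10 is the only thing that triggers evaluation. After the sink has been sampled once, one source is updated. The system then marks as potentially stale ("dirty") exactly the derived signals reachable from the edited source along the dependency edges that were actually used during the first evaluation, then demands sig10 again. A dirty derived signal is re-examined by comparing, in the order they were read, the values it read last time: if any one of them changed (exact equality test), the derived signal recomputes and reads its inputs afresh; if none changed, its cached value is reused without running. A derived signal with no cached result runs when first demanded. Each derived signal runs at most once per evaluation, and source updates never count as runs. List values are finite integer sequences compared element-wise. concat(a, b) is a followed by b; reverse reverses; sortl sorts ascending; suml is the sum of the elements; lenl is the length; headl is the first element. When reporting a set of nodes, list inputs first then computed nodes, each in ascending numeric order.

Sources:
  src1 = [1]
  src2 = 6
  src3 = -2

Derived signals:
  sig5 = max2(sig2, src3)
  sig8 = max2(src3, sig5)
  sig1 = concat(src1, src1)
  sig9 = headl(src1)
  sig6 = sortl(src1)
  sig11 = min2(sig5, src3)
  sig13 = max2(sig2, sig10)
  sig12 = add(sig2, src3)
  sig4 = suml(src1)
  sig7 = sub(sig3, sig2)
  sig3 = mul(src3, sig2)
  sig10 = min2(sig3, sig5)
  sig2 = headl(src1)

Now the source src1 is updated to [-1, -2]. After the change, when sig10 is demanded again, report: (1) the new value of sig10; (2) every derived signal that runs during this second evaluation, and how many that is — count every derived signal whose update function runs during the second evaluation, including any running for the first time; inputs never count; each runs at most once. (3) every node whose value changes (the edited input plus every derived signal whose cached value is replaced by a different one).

First demand of the output computes:
  sig2 = headl([1]) = 1
  sig3 = mul(-2, 1) = -2
  sig5 = max2(1, -2) = 1
  sig10 = min2(-2, 1) = -2

After the edit, cleaning proceeds:
  sig2: a read changed (src1 [1]->[-1, -2]) — executes, giving -1.
  sig3: a read changed (sig2 1->-1) — executes, giving 2.
  sig5: a read changed (sig2 1->-1) — executes, giving -1.
  sig10: a read changed (sig3 -2->2; sig5 1->-1) — executes, giving -1.

Demanding sig10 again yields -1.
4 derived signals run: sig2, sig3, sig5, sig10.
The nodes whose values change: src1, sig2, sig3, sig5, sig10.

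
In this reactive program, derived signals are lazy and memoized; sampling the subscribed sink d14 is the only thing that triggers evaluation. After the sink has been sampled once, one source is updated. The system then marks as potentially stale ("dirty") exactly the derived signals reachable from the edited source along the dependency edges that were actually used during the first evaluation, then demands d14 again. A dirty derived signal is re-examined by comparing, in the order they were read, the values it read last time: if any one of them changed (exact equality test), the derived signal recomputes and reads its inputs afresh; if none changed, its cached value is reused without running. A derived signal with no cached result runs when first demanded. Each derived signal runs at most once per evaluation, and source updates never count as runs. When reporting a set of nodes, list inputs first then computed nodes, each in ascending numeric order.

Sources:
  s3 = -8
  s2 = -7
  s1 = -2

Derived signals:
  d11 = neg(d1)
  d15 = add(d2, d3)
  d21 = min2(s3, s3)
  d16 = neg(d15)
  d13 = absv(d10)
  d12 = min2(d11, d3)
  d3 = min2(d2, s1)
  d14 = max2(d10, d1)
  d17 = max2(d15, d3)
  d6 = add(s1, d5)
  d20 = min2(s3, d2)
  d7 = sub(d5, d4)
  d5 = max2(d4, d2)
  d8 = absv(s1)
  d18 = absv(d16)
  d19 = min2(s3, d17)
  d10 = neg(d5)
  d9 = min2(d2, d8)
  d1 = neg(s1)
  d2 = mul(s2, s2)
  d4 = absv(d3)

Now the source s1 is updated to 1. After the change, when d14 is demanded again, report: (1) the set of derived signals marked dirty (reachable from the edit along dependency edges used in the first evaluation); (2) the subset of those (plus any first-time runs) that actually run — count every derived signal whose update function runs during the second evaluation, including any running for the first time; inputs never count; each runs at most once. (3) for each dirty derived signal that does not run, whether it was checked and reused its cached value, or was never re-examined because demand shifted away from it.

First demand of the output computes:
  d1 = neg(-2) = 2
  d2 = mul(-7, -7) = 49
  d3 = min2(49, -2) = -2
  d4 = absv(-2) = 2
  d5 = max2(2, 49) = 49
  d10 = neg(49) = -49
  d14 = max2(-49, 2) = 2

After the edit, cleaning proceeds:
  d1: a read changed (s1 -2->1) — executes, giving -1.
  d3: a read changed (s1 -2->1) — executes, giving 1.
  d4: a read changed (d3 -2->1) — executes, giving 1.
  d5: a read changed (d4 2->1) — executes, giving 49 — identical to its old value.
  d10: dirty, but its reads are unchanged (d5 unchanged); cached -49 stands.
  d14: a read changed (d1 2->-1) — executes, giving -1.

Note where the cutoff bites: d10 is checked, finds nothing changed, and keeps its cache.

The edit dirties: d1, d3, d4, d5, d10, d14.
5 derived signals run: d1, d3, d4, d5, d14.
Cache hits after checking: d10.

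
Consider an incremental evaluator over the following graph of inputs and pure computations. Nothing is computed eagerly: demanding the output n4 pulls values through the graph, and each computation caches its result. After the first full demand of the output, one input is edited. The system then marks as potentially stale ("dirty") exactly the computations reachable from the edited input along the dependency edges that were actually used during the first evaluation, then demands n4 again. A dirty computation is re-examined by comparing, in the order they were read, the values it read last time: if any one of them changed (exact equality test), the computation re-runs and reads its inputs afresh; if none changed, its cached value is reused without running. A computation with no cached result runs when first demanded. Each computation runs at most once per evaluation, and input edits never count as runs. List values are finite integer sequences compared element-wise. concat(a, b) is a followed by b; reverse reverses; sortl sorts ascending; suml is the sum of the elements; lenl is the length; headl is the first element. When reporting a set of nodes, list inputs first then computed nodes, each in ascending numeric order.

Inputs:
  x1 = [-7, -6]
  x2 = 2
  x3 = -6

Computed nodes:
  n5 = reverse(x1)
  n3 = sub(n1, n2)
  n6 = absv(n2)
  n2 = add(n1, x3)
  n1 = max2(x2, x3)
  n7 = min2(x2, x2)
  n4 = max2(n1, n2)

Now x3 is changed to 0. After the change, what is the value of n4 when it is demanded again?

n4 now evaluates to 2.

Initial pass — values computed on the first demand:
  n1 = max2(2, -6) = 2
  n2 = add(2, -6) = -4
  n4 = max2(2, -4) = 2

Second demand — change propagation:
  n1: re-runs because x3 -6->0; new result 2 (unchanged).
  n2: re-runs because x3 -6->0; new result 2.
  n4: re-runs because n2 -4->2; new result 2 (unchanged).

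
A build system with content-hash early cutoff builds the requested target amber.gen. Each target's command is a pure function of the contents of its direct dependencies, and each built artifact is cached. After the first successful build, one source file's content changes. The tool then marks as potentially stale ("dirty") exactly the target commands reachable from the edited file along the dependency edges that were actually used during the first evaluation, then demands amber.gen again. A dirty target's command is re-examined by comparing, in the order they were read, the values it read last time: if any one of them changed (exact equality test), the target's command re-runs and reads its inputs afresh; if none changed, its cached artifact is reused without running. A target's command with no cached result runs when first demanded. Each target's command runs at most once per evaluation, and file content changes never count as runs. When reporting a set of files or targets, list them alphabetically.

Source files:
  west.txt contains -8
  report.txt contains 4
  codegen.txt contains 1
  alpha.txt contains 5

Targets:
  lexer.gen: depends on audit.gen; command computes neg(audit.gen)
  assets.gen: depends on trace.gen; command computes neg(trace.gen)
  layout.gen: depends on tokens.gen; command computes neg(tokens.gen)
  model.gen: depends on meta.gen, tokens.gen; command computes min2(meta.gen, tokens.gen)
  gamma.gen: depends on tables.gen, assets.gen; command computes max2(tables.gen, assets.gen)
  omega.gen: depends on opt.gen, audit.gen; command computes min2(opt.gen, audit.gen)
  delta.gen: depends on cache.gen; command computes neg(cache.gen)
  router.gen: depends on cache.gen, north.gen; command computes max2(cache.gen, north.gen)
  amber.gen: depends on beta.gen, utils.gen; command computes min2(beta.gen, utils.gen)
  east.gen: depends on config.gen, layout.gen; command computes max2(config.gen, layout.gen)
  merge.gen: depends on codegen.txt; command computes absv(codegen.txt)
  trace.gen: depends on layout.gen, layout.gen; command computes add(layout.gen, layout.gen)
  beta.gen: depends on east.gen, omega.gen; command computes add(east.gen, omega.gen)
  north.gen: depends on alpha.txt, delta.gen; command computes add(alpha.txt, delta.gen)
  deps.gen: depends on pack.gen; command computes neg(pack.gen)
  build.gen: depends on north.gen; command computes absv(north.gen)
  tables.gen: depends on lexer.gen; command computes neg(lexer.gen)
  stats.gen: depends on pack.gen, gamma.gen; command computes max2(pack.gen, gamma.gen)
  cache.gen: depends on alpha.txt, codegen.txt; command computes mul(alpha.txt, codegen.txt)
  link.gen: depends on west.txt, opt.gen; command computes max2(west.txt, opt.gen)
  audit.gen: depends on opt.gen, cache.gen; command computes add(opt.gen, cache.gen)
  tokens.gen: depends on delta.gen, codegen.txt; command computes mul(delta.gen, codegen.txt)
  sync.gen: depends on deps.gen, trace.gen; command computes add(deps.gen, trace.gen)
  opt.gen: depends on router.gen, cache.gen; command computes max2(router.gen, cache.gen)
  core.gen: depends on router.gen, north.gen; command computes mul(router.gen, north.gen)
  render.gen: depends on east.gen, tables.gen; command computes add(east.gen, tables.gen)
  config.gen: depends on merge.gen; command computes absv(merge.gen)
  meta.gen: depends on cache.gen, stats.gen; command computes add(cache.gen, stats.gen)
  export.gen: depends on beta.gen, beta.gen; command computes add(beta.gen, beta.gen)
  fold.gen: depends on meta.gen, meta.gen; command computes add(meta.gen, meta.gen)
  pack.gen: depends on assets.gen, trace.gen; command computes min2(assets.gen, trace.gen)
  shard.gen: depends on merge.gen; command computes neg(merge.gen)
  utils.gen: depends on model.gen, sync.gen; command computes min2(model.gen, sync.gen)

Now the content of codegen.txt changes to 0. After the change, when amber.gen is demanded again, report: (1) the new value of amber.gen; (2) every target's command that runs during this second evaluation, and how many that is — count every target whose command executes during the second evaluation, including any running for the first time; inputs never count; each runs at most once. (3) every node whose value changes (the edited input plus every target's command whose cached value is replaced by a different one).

New value of amber.gen: 0.
Target commands that run: amber.gen, assets.gen, audit.gen, beta.gen, cache.gen, config.gen, delta.gen, deps.gen, east.gen, gamma.gen, layout.gen, lexer.gen, merge.gen, meta.gen, model.gen, north.gen, omega.gen, opt.gen, pack.gen, router.gen, stats.gen, sync.gen, tables.gen, tokens.gen, trace.gen, utils.gen — 26 in total.
Values that change: amber.gen, assets.gen, audit.gen, beta.gen, cache.gen, codegen.txt, config.gen, delta.gen, deps.gen, east.gen, gamma.gen, layout.gen, lexer.gen, merge.gen, meta.gen, model.gen, north.gen, pack.gen, stats.gen, sync.gen, tables.gen, tokens.gen, trace.gen, utils.gen.

First evaluation (everything demanded from the output):
  cache.gen = mul(5, 1) = 5
  delta.gen = neg(5) = -5
  merge.gen = absv(1) = 1
  config.gen = absv(1) = 1
  north.gen = add(5, -5) = 0
  router.gen = max2(5, 0) = 5
  opt.gen = max2(5, 5) = 5
  audit.gen = add(5, 5) = 10
  lexer.gen = neg(10) = -10
  omega.gen = min2(5, 10) = 5
  tables.gen = neg(-10) = 10
  tokens.gen = mul(-5, 1) = -5
  layout.gen = neg(-5) = 5
  east.gen = max2(1, 5) = 5
  beta.gen = add(5, 5) = 10
  trace.gen = add(5, 5) = 10
  assets.gen = neg(10) = -10
  gamma.gen = max2(10, -10) = 10
  pack.gen = min2(-10, 10) = -10
  deps.gen = neg(-10) = 10
  stats.gen = max2(-10, 10) = 10
  meta.gen = add(5, 10) = 15
  model.gen = min2(15, -5) = -5
  sync.gen = add(10, 10) = 20
  utils.gen = min2(-5, 20) = -5
  amber.gen = min2(10, -5) = -5

Propagation after the edit:
  cache.gen: runs — codegen.txt 1->0; result 0.
  delta.gen: runs — cache.gen 5->0; result 0.
  merge.gen: runs — codegen.txt 1->0; result 0.
  config.gen: runs — merge.gen 1->0; result 0.
  north.gen: runs — delta.gen -5->0; result 5.
  router.gen: runs — cache.gen 5->0; north.gen 0->5; result 5 (same value as before).
  opt.gen: runs — cache.gen 5->0; result 5 (same value as before).
  audit.gen: runs — cache.gen 5->0; result 5.
  lexer.gen: runs — audit.gen 10->5; result -5.
  omega.gen: runs — audit.gen 10->5; result 5 (same value as before).
  tables.gen: runs — lexer.gen -10->-5; result 5.
  tokens.gen: runs — delta.gen -5->0; codegen.txt 1->0; result 0.
  layout.gen: runs — tokens.gen -5->0; result 0.
  east.gen: runs — config.gen 1->0; layout.gen 5->0; result 0.
  beta.gen: runs — east.gen 5->0; result 5.
  trace.gen: runs — layout.gen 5->0; layout.gen 5->0; result 0.
  assets.gen: runs — trace.gen 10->0; result 0.
  gamma.gen: runs — tables.gen 10->5; assets.gen -10->0; result 5.
  pack.gen: runs — assets.gen -10->0; trace.gen 10->0; result 0.
  deps.gen: runs — pack.gen -10->0; result 0.
  stats.gen: runs — pack.gen -10->0; gamma.gen 10->5; result 5.
  meta.gen: runs — cache.gen 5->0; stats.gen 10->5; result 5.
  model.gen: runs — meta.gen 15->5; tokens.gen -5->0; result 0.
  sync.gen: runs — deps.gen 10->0; trace.gen 10->0; result 0.
  utils.gen: runs — model.gen -5->0; sync.gen 20->0; result 0.
  amber.gen: runs — beta.gen 10->5; utils.gen -5->0; result 0.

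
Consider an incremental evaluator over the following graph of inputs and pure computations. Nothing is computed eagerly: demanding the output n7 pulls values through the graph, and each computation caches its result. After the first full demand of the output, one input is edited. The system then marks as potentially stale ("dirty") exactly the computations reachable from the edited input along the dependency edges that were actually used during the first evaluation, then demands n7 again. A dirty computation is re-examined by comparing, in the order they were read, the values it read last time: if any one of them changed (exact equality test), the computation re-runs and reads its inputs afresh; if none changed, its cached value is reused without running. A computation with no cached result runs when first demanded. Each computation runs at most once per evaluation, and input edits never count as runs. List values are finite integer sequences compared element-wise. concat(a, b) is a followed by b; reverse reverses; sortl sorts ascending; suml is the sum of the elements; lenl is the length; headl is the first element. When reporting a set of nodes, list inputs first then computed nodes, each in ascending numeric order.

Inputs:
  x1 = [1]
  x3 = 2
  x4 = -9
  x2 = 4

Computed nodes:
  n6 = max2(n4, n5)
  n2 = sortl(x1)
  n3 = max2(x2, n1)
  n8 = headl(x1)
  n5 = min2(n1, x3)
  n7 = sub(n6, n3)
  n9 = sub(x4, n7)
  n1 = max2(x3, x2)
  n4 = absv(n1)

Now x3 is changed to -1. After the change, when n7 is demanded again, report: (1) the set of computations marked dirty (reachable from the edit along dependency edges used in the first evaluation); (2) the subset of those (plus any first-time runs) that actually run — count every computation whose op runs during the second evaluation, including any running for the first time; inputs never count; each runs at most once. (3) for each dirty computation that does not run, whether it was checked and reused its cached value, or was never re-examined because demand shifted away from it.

Initial pass — values computed on the first demand:
  n1 = max2(2, 4) = 4
  n3 = max2(4, 4) = 4
  n4 = absv(4) = 4
  n5 = min2(4, 2) = 2
  n6 = max2(4, 2) = 4
  n7 = sub(4, 4) = 0

Second demand — change propagation:
  n1: re-runs because x3 2->-1; new result 4 (unchanged).
  n3: re-examined; everything it read last time is the same (x2 unchanged, n1 unchanged) — cache 4 kept, no run.
  n4: re-examined; everything it read last time is the same (n1 unchanged) — cache 4 kept, no run.
  n5: re-runs because x3 2->-1; new result -1.
  n6: re-runs because n5 2->-1; new result 4 (unchanged).
  n7: re-examined; everything it read last time is the same (n6 unchanged, n3 unchanged) — cache 0 kept, no run.

The important point: at n3 every value read last time is unchanged, so the dirty flag clears without a run.

Dirty set: n1, n3, n4, n5, n6, n7.
Run set: n1, n5, n6 (3 run).
Re-examined without running (cache reused): n3, n4, n7.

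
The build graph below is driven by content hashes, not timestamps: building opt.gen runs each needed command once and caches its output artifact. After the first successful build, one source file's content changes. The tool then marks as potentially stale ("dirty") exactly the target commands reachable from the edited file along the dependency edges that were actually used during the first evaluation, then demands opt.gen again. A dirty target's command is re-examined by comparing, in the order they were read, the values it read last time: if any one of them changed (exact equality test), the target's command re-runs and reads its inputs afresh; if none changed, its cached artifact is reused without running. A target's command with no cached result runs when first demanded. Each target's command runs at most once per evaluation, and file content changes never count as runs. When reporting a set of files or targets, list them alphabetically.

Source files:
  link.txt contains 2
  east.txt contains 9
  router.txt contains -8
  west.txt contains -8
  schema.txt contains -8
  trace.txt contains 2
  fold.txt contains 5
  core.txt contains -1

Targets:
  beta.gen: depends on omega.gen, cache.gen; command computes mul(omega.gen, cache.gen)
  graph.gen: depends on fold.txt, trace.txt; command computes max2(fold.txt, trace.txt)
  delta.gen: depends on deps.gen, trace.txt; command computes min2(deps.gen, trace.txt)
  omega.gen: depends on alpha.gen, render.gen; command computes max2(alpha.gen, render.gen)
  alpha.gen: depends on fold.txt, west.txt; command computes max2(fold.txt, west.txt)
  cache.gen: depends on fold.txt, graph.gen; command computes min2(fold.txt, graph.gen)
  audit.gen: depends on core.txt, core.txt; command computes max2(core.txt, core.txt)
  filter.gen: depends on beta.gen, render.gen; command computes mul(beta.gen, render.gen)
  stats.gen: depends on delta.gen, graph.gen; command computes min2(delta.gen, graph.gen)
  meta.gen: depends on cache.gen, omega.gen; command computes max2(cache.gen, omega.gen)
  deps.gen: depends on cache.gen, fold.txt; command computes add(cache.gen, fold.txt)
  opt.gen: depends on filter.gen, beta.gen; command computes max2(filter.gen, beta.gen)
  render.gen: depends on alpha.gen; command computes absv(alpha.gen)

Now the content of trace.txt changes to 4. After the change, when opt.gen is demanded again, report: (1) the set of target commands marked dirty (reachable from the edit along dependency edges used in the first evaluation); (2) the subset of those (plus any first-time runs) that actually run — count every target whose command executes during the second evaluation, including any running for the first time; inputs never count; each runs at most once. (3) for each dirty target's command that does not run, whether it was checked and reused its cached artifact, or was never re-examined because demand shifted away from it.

Initial pass — values computed on the first demand:
  alpha.gen = max2(5, -8) = 5
  graph.gen = max2(5, 2) = 5
  cache.gen = min2(5, 5) = 5
  render.gen = absv(5) = 5
  omega.gen = max2(5, 5) = 5
  beta.gen = mul(5, 5) = 25
  filter.gen = mul(25, 5) = 125
  opt.gen = max2(125, 25) = 125

Second demand — change propagation:
  graph.gen: re-runs because trace.txt 2->4; new result 5 (unchanged).
  cache.gen: re-examined; everything it read last time is the same (fold.txt unchanged, graph.gen unchanged) — cache 5 kept, no run.
  beta.gen: re-examined; everything it read last time is the same (omega.gen unchanged, cache.gen unchanged) — cache 25 kept, no run.
  filter.gen: re-examined; everything it read last time is the same (beta.gen unchanged, render.gen unchanged) — cache 125 kept, no run.
  opt.gen: re-examined; everything it read last time is the same (filter.gen unchanged, beta.gen unchanged) — cache 125 kept, no run.

The important point: graph.gen recomputes to an identical value, and the output ends up unchanged.

Dirty set: beta.gen, cache.gen, filter.gen, graph.gen, opt.gen.
Run set: graph.gen (1 run).
Re-examined without running (cache reused): beta.gen, cache.gen, filter.gen, opt.gen.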